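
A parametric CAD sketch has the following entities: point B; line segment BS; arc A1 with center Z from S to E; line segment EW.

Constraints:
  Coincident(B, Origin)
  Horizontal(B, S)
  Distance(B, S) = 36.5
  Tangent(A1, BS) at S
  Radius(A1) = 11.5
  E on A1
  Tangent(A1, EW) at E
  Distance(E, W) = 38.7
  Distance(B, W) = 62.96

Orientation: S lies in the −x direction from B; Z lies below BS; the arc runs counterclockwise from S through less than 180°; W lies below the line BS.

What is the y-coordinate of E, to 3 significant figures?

-15.0

B is at the origin; B and S share the same y with |BS| = 36.5 and S on the −x side, so S = (-36.5, 0.00). Tangency of A1 to BS means the radius ZS is perpendicular to BS, so Z = S + (0, -11.5) = (-36.5, -11.5). Since ZE ⟂ EW (tangency), |ZW| = √(11.5² + 38.7²) = 40.4 regardless of where E sits on A1. So W lies on both circle(B, 62.96) and circle(Z, 40.4); the below-BS intersection is W = (-35.7, -51.9). E is the foot of the tangent from W: E = (-47.5, -15.0).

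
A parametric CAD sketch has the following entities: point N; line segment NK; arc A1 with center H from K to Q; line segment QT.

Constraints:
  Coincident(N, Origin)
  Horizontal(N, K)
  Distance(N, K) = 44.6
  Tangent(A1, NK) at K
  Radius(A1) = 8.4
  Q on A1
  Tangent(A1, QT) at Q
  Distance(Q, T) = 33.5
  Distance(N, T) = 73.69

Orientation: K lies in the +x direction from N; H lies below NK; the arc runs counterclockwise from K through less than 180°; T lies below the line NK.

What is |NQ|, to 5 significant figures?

41.559

N is at the origin; NK is horizontal with |NK| = 44.6 and K on the +x side, so K = (44.600, 0.0000). The tangent condition forces HK to be normal to NK, so H = K + (0, -8.4) = (44.600, -8.4000). Since HQ ⟂ QT (tangency), |HT| = √(8.4² + 33.5²) = 34.537 regardless of where Q sits on A1. So T lies on both circle(N, 73.69) and circle(H, 34.537); the below-NK intersection is T = (63.579, -37.255). Q is the foot of the tangent from T: Q = (38.915, -14.584).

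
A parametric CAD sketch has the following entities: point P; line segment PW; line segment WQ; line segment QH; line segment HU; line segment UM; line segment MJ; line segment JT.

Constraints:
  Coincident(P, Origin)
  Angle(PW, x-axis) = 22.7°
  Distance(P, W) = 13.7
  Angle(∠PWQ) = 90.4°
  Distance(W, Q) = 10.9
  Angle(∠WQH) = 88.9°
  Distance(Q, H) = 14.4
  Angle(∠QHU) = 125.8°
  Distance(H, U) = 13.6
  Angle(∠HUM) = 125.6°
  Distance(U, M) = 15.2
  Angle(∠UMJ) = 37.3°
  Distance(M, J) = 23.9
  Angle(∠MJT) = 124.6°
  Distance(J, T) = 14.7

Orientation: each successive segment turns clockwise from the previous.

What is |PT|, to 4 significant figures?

20.28

P is at the origin; PW runs at 22.7° with length 13.7, so W = (12.64, 5.287). ∠PWQ = 90.4° gives WQ at -66.90° from the x-axis; with |WQ| = 10.9, Q = (16.92, -4.739). ∠WQH = 88.9° gives QH at -158.0° from the x-axis; with |QH| = 14.4, H = (3.564, -10.13). ∠QHU = 125.8° gives HU at 147.8° from the x-axis; with |HU| = 13.6, U = (-7.944, -2.886). ∠HUM = 125.6° gives UM at 93.40° from the x-axis; with |UM| = 15.2, M = (-8.846, 12.29). ∠UMJ = 37.3° gives MJ at -49.30° from the x-axis; with |MJ| = 23.9, J = (6.739, -5.833). ∠MJT = 124.6° gives JT at -104.7° from the x-axis; with |JT| = 14.7, T = (3.009, -20.05). Then |PT| = |T − P| = 20.28.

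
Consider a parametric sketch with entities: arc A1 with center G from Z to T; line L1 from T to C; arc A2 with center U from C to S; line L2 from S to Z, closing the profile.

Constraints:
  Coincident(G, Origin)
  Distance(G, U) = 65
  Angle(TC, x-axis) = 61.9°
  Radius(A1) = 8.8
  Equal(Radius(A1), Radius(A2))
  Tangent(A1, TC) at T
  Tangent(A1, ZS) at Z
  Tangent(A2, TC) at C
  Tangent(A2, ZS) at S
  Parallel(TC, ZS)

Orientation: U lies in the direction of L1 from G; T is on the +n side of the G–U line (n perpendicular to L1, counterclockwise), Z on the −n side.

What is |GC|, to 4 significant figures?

65.59

Tangency of A1 to both parallel lines with radius 8.8 puts T and Z at G ± 8.8·n: T = (-7.763, 4.145), Z = (7.763, -4.145). Equal radii place C and S the same way about U: C = U + 8.8·n = (22.85, 61.48), S = U − 8.8·n = (38.38, 53.19). Then |GC| = |C − G| = 65.59.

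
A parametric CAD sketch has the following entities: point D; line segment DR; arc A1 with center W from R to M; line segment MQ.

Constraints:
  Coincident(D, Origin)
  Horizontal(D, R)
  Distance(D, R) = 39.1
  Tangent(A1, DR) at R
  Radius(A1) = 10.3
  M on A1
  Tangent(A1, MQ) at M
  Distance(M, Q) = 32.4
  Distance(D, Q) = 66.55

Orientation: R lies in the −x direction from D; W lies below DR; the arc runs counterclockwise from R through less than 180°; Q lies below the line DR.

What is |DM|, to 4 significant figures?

50.29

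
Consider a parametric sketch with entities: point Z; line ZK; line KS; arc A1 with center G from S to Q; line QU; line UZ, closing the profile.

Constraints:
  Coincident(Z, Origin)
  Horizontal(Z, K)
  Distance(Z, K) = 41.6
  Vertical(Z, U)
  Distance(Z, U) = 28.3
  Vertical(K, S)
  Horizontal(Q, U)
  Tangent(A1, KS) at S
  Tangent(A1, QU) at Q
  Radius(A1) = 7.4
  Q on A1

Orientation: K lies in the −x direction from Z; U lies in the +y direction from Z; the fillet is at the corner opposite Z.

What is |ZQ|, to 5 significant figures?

44.391

Z is at the origin; Z and K share the same y with |ZK| = 41.6 and K on the −x side, so K = (-41.600, 0.0000). Z and U share the same x with |ZU| = 28.3 and U on the +y side, so U = (0.0000, 28.300). The virtual corner opposite Z is at (-41.600, 28.300). Since A1 is tangent to KS there, GS ⟂ KS and since A1 is tangent to QU there, GQ ⟂ QU, with radius 7.4, so the center G sits 7.4 in from both sides at G = (-34.200, 20.900). That places the tangent points at S = (-41.600, 20.900) on KS and Q = (-34.200, 28.300) on QU. Then |ZQ| = |Q − Z| = 44.391.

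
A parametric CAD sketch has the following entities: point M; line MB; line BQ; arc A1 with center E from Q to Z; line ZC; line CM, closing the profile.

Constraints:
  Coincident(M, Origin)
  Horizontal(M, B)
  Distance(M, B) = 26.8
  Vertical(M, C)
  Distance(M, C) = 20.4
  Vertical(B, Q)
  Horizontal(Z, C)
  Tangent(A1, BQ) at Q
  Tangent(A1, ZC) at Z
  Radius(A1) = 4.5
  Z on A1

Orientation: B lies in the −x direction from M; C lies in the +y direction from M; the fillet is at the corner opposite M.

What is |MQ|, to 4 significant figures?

31.16

M is at the origin; M and B share the same y with |MB| = 26.8 and B on the −x side, so B = (-26.80, 0.000). M and C share the same x with |MC| = 20.4 and C on the +y side, so C = (0.000, 20.40). The virtual corner opposite M is at (-26.80, 20.40). A1 meets BQ tangentially, so EQ is at right angles to BQ and the tangent condition forces EZ to be normal to ZC, with radius 4.5, so the center E sits 4.5 in from both sides at E = (-22.30, 15.90). That places the tangent points at Q = (-26.80, 15.90) on BQ and Z = (-22.30, 20.40) on ZC. Then |MQ| = |Q − M| = 31.16.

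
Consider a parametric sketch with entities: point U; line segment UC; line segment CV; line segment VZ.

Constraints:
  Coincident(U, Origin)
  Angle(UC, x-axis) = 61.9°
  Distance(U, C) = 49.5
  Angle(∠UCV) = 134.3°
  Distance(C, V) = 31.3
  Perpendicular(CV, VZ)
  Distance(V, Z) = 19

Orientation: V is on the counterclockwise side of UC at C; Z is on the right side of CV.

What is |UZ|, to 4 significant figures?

85.45

U is at the origin; UC runs at 61.9° with length 49.5, so C = 49.5·(cos 61.9°, sin 61.9°) = (23.32, 43.67). ∠UCV = 134.3°, so CV runs at 61.9° + (180° − 134.3°) = 107.6° from the x-axis; with |CV| = 31.3, V = C + 31.3·(cos 107.6°, sin 107.6°) = (13.85, 73.50). CV ⟂ VZ; with |VZ| = 19.0 on the right of CV, Z = V + 19.0·(0.9532, 0.3024) = (31.96, 79.25). Then |UZ| = |Z − U| = 85.45.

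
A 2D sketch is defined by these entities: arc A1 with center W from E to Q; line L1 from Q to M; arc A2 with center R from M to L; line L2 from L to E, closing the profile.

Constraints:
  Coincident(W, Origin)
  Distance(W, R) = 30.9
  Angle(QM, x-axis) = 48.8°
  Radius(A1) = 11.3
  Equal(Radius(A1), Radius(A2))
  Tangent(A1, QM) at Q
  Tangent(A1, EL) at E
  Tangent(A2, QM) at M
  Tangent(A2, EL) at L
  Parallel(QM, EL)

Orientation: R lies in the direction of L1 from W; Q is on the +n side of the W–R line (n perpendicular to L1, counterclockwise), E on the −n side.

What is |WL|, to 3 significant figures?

32.9

The slot axis is L1's direction at 48.8°, so u = (cos 48.8°, sin 48.8°) = (0.659, 0.752) and n = (−sin 48.8°, cos 48.8°) = (-0.752, 0.659). W is at the origin and R lies 30.9 along u from W, so R = 30.9·u = (20.4, 23.2). Tangency of A1 to both parallel lines with radius 11.3 puts Q and E at W ± 11.3·n: Q = (-8.50, 7.44), E = (8.50, -7.44). Equal radii place M and L the same way about R: M = R + 11.3·n = (11.9, 30.7), L = R − 11.3·n = (28.9, 15.8). Then |WL| = |L − W| = 32.9.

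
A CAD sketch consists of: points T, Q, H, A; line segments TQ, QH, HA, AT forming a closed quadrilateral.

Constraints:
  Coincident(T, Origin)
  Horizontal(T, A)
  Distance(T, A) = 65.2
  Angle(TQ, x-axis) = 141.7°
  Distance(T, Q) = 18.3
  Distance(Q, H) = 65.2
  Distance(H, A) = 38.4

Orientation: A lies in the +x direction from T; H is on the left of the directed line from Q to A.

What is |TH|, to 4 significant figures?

57.75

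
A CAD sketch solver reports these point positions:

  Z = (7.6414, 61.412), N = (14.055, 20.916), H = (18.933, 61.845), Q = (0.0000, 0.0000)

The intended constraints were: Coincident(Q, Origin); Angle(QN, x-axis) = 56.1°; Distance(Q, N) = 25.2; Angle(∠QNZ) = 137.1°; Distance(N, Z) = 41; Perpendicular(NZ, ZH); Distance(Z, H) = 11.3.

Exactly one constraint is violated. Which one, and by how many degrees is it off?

Perpendicular(NZ, ZH) — off by 6.80°.

Q = (0.00, 0.00) ✓; QN at 56.10° ✓; |QN| = 25.20 ✓; ∠QNZ = 137.1° ✓; |NZ| = 41.00 ✓; ∠(NZ, ZH) = 96.80° ✗; |ZH| = 11.30 ✓.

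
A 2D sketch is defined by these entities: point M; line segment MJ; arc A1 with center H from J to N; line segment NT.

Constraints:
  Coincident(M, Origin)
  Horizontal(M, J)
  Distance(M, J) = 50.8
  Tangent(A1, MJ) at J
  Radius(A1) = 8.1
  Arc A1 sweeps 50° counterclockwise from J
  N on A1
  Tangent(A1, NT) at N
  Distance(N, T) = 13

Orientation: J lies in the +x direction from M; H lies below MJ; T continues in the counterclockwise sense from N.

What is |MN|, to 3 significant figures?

44.7

M is at the origin; MJ is horizontal with |MJ| = 50.8 and J on the +x side, so J = (50.8, 0.00). Since A1 is tangent to MJ there, HJ ⟂ MJ, so H = J + (0, -8.1) = (50.8, -8.10). On A1, J sits at bearing 90° from H; a 50° counterclockwise sweep puts N at bearing 140°, so N = H + 8.1·(cos 140°, sin 140°) = (44.6, -2.89). Then |MN| = |N − M| = 44.7.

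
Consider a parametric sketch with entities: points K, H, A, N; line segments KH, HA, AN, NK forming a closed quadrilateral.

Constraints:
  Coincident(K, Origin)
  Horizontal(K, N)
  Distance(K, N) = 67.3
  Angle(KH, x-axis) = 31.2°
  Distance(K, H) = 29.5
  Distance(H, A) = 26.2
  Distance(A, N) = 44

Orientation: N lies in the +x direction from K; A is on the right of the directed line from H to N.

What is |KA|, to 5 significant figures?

26.980

Checks: KH at 31.20° ✓; |HA| = 26.20 ✓; |AN| = 44.00 ✓.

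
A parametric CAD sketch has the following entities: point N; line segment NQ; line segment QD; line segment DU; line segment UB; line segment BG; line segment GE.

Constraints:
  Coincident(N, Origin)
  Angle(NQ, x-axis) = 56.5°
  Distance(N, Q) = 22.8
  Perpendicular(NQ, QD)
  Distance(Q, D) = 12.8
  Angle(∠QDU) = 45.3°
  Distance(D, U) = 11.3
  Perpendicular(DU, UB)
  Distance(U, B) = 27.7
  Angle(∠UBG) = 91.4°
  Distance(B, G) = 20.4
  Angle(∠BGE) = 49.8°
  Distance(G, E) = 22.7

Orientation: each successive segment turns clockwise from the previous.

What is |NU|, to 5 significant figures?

15.544

NQ ⟂ QD, so QD runs at -33.500°; with |QD| = 12.8, D = (23.258, 11.948). ∠QDU = 45.3° gives DU at -168.20° from the x-axis; with |DU| = 11.3, U = (12.197, 9.6370). Then |NU| = |U − N| = 15.544.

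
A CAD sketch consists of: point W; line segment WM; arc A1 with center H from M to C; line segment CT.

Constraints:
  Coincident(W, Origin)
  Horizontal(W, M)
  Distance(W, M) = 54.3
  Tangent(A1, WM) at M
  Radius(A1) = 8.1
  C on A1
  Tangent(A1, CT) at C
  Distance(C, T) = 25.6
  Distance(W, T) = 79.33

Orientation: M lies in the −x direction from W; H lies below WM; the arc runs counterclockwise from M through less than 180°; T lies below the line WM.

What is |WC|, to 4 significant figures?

61.11

Checks: W = (0.00, 0.00) ✓; ∠(HM, MW) = 90.00° ✓; |HC| = 8.100 ✓; ∠(HC, CT) = 90.00° ✓; |CT| = 25.60 ✓; |WT| = 79.33 ✓.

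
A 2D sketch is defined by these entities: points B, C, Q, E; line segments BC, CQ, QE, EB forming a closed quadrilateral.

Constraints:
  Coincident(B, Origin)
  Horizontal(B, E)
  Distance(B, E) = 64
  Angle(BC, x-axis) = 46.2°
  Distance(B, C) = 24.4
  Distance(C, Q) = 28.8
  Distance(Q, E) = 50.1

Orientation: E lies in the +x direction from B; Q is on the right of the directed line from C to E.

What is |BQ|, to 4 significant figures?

18.81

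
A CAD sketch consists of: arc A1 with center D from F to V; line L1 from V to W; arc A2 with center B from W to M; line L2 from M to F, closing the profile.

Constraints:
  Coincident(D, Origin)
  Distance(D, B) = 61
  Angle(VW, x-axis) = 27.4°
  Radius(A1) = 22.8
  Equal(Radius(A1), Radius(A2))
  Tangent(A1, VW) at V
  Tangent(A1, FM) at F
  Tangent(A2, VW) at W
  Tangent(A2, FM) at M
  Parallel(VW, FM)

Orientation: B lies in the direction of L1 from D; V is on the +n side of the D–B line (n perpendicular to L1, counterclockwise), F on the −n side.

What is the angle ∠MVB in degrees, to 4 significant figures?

16.29°

The slot axis is L1's direction at 27.4°, so u = (cos 27.4°, sin 27.4°) = (0.8878, 0.4602) and n = (−sin 27.4°, cos 27.4°) = (-0.4602, 0.8878). D is at the origin and B lies 61.0 along u from D, so B = 61.0·u = (54.16, 28.07). Tangency of A1 to both parallel lines with radius 22.8 puts V and F at D ± 22.8·n: V = (-10.49, 20.24), F = (10.49, -20.24). Equal radii place W and M the same way about B: W = B + 22.8·n = (43.66, 48.31), M = B − 22.8·n = (64.65, 7.830). Then cos ∠MVB = VM·VB / (|VM||VB|), giving 16.29°.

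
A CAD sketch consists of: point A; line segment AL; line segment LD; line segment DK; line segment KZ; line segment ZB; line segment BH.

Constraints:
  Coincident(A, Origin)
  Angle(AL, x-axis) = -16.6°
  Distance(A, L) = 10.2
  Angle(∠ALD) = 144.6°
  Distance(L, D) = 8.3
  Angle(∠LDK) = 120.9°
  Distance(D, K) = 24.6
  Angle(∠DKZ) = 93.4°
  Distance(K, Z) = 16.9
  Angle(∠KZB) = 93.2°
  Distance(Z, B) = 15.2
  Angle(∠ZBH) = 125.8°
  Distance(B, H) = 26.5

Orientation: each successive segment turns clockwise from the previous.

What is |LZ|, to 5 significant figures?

31.415

∠LDK = 120.9° gives DK at -111.10° from the x-axis; with |DK| = 24.6, K = (6.0290, -32.405). ∠DKZ = 93.4° gives KZ at 162.30° from the x-axis; with |KZ| = 16.9, Z = (-10.071, -27.267). Then |LZ| = |Z − L| = 31.415.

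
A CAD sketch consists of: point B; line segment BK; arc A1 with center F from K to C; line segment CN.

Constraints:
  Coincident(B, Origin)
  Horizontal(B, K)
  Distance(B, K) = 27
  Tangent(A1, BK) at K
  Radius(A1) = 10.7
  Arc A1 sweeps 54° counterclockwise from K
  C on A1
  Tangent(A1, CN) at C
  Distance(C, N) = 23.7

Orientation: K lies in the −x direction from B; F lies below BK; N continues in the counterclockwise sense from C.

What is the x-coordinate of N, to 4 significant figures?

-49.59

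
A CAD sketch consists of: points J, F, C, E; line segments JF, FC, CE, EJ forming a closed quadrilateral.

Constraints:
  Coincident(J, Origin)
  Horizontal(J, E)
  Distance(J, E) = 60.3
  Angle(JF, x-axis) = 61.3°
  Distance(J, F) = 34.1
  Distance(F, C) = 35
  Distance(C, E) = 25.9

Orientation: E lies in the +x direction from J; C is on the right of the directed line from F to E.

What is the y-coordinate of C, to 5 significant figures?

-0.091249

Checks: J = (0.00, 0.00) ✓; |FC| = 35.00 ✓; |CE| = 25.90 ✓.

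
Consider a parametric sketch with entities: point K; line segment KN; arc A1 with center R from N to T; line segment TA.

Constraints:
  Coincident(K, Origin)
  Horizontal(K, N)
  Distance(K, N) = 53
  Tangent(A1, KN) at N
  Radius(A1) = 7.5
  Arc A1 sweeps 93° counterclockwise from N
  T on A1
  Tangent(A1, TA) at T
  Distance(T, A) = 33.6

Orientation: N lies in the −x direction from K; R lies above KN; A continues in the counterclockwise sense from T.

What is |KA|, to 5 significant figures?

62.866

K is at the origin; K and N share the same y with |KN| = 53.0 and N on the −x side, so N = (-53.000, 0.0000). Tangency of A1 to KN means the radius RN is perpendicular to KN, so R = N + (0, 7.5) = (-53.000, 7.5000). On A1, N sits at bearing -90° from R; a 93° counterclockwise sweep puts T at bearing 3°, so T = R + 7.5·(cos 3°, sin 3°) = (-45.510, 7.8925). Since A1 is tangent to TA there, RT ⟂ TA, so TA runs along (−sin 3°, cos 3°); with |TA| = 33.6, A = (-47.269, 41.446). Then |KA| = |A − K| = 62.866.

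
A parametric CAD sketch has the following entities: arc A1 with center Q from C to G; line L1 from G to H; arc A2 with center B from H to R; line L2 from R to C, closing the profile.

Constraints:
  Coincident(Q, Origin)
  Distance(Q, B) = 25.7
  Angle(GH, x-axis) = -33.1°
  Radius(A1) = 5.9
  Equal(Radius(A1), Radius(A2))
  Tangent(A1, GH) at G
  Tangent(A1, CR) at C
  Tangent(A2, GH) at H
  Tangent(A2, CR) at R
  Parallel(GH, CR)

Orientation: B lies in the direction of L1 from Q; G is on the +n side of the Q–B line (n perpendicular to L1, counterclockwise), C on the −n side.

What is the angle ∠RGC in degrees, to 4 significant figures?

65.34°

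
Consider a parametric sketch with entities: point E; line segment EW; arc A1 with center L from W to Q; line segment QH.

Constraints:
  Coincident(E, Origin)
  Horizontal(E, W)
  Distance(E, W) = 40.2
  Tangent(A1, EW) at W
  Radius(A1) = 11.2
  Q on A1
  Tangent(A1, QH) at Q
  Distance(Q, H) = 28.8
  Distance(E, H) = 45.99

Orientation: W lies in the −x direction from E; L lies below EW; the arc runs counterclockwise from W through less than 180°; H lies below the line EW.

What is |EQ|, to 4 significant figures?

51.37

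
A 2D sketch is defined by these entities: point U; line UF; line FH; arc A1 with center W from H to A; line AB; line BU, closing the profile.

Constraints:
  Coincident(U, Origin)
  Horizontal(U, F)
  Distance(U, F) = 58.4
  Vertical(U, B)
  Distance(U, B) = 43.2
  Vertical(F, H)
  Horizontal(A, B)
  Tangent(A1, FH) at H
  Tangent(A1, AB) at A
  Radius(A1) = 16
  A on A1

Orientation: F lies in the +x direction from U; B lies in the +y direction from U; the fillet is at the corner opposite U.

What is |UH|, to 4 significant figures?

64.42

U is at the origin; U and F share the same y with |UF| = 58.4 and F on the +x side, so F = (58.40, 0.000). UB is vertical with |UB| = 43.2 and B on the +y side, so B = (0.000, 43.20). The virtual corner opposite U is at (58.40, 43.20). Since A1 is tangent to FH there, WH ⟂ FH and the tangent condition forces WA to be normal to AB, with radius 16.0, so the center W sits 16.0 in from both sides at W = (42.40, 27.20). That places the tangent points at H = (58.40, 27.20) on FH and A = (42.40, 43.20) on AB. Then |UH| = |H − U| = 64.42.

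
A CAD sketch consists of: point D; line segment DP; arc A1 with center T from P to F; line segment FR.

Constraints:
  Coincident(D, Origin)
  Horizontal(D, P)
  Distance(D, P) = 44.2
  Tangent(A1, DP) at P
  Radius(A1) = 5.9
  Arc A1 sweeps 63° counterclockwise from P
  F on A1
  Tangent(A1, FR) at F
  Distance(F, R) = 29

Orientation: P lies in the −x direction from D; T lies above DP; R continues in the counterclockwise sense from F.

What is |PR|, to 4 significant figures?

34.41

On A1, P sits at bearing -90° from T; a 63° counterclockwise sweep puts F at bearing -27°, so F = T + 5.9·(cos -27°, sin -27°) = (-38.94, 3.221). The tangent condition forces TF to be normal to FR, so FR runs along (−sin -27°, cos -27°); with |FR| = 29.0, R = (-25.78, 29.06). Then |PR| = |R − P| = 34.41.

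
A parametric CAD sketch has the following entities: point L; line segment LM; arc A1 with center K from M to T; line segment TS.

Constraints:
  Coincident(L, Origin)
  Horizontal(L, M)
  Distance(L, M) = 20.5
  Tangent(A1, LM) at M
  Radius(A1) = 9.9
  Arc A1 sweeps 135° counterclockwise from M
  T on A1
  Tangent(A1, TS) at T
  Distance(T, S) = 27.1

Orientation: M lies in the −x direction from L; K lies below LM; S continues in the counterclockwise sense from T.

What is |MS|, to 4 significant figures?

38.06

L is at the origin; LM is horizontal with |LM| = 20.5 and M on the −x side, so M = (-20.50, 0.000). The tangent condition forces KM to be normal to LM, so K = M + (0, -9.9) = (-20.50, -9.900). On A1, M sits at bearing 90° from K; a 135° counterclockwise sweep puts T at bearing 225°, so T = K + 9.9·(cos 225°, sin 225°) = (-27.50, -16.90). The tangent condition forces KT to be normal to TS, so TS runs along (−sin 225°, cos 225°); with |TS| = 27.1, S = (-8.338, -36.06). Then |MS| = |S − M| = 38.06.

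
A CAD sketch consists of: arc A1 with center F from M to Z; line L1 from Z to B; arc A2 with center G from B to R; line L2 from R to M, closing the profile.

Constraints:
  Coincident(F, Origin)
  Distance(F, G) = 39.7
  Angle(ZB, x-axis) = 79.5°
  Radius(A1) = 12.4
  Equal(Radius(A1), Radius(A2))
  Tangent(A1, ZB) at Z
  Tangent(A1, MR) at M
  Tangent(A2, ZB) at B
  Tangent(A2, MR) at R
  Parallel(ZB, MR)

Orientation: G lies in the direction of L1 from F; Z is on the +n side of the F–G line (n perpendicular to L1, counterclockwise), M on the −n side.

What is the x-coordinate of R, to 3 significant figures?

19.4

Tangency of A1 to both parallel lines with radius 12.4 puts Z and M at F ± 12.4·n: Z = (-12.2, 2.26), M = (12.2, -2.26). Equal radii place B and R the same way about G: B = G + 12.4·n = (-4.96, 41.3), R = G − 12.4·n = (19.4, 36.8). So R.x = 19.4.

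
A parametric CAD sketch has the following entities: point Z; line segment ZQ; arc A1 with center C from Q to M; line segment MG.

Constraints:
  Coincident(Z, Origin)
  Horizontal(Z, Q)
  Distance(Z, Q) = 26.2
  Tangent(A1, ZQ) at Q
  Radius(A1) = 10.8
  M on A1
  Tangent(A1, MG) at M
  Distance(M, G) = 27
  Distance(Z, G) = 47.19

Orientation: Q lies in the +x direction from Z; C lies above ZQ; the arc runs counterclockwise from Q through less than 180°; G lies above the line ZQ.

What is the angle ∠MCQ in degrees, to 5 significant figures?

113.67°

Z is at the origin; Z and Q share the same y with |ZQ| = 26.2 and Q on the +x side, so Q = (26.200, 0.0000). The tangent condition forces CQ to be normal to ZQ, so C = Q + (0, 10.8) = (26.200, 10.800). Since CM ⟂ MG (tangency), |CG| = √(10.8² + 27.0²) = 29.080 regardless of where M sits on A1. So G lies on both circle(Z, 47.19) and circle(C, 29.080); the above-ZQ intersection is G = (25.253, 39.864). M is the foot of the tangent from G: M = (36.092, 15.135).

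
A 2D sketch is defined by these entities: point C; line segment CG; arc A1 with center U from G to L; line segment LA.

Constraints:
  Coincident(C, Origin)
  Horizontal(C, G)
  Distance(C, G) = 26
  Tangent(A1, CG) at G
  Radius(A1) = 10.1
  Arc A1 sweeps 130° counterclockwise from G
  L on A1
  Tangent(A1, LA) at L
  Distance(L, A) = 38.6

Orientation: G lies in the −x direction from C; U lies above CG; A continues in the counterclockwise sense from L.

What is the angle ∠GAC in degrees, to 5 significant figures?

22.720°

C is at the origin; C and G share the same y with |CG| = 26.0 and G on the −x side, so G = (-26.000, 0.0000). Tangency of A1 to CG means the radius UG is perpendicular to CG, so U = G + (0, 10.1) = (-26.000, 10.100). On A1, G sits at bearing -90° from U; a 130° counterclockwise sweep puts L at bearing 40°, so L = U + 10.1·(cos 40°, sin 40°) = (-18.263, 16.592). A1 meets LA tangentially, so UL is at right angles to LA, so LA runs along (−sin 40°, cos 40°); with |LA| = 38.6, A = (-43.075, 46.161). Then cos ∠GAC = AG·AC / (|AG||AC|), giving 22.720°.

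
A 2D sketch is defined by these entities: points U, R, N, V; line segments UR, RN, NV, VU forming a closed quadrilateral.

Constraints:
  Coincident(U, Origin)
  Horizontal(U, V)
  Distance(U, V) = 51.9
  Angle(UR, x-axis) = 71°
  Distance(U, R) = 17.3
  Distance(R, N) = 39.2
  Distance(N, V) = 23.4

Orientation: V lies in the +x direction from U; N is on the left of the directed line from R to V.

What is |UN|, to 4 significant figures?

49.62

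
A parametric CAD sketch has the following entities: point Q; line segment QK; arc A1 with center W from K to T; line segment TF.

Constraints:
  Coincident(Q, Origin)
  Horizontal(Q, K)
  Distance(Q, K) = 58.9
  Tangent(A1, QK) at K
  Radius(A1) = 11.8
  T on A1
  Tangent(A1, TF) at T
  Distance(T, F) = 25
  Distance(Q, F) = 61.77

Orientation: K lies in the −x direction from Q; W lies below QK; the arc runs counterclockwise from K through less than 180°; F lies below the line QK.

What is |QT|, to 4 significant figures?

70.07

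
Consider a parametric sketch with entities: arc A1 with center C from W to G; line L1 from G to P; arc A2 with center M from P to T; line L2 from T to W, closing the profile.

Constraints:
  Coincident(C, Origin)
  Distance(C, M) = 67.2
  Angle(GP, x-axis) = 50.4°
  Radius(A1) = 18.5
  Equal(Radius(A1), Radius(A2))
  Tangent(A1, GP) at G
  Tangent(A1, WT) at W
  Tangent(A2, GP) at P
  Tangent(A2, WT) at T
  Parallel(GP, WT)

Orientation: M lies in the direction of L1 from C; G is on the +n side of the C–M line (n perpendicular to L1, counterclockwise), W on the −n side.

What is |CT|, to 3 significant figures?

69.7

The slot axis is L1's direction at 50.4°, so u = (cos 50.4°, sin 50.4°) = (0.637, 0.771) and n = (−sin 50.4°, cos 50.4°) = (-0.771, 0.637). C is at the origin and M lies 67.2 along u from C, so M = 67.2·u = (42.8, 51.8). Tangency of A1 to both parallel lines with radius 18.5 puts G and W at C ± 18.5·n: G = (-14.3, 11.8), W = (14.3, -11.8). Equal radii place P and T the same way about M: P = M + 18.5·n = (28.6, 63.6), T = M − 18.5·n = (57.1, 40.0). Then |CT| = |T − C| = 69.7.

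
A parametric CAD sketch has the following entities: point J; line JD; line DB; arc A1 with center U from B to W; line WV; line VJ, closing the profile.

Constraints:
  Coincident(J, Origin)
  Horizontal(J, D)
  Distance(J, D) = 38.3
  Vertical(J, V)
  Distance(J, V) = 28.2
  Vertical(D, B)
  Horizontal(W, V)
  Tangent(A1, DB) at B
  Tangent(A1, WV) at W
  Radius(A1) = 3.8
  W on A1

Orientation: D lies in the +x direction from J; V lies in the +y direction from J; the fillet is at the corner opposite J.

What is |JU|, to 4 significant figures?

42.26

J is at the origin; J and D share the same y with |JD| = 38.3 and D on the +x side, so D = (38.30, 0.000). JV is vertical with |JV| = 28.2 and V on the +y side, so V = (0.000, 28.20). The virtual corner opposite J is at (38.30, 28.20). Tangency of A1 to DB means the radius UB is perpendicular to DB and since A1 is tangent to WV there, UW ⟂ WV, with radius 3.8, so the center U sits 3.8 in from both sides at U = (34.50, 24.40). Then |JU| = |U − J| = 42.26.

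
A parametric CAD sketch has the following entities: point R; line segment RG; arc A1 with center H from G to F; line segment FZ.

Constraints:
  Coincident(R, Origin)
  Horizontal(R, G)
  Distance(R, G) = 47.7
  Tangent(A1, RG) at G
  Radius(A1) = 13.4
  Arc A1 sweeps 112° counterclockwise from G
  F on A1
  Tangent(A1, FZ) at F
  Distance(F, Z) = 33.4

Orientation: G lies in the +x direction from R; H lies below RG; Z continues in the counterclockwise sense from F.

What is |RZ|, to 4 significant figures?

68.72

On A1, G sits at bearing 90° from H; a 112° counterclockwise sweep puts F at bearing 202°, so F = H + 13.4·(cos 202°, sin 202°) = (35.28, -18.42). A1 meets FZ tangentially, so HF is at right angles to FZ, so FZ runs along (−sin 202°, cos 202°); with |FZ| = 33.4, Z = (47.79, -49.39). Then |RZ| = |Z − R| = 68.72.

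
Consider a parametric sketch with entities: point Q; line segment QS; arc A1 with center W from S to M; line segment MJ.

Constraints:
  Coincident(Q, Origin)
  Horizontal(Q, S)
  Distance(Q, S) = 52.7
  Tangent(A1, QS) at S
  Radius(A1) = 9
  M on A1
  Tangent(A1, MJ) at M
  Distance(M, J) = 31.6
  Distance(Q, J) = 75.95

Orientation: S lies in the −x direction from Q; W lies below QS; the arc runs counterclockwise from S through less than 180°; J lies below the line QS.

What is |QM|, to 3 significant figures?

62.2

Checks: |WM| = 9.000 ✓; ∠(WM, MJ) = 90.00° ✓; |MJ| = 31.60 ✓; |QJ| = 75.95 ✓.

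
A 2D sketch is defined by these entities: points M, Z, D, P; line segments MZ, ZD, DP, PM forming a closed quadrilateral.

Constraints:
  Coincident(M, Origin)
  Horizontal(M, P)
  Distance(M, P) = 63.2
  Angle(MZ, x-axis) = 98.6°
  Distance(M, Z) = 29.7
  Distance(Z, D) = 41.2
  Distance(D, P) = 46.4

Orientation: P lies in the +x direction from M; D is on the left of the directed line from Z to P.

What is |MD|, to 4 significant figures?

51.97

M is at the origin; M and P share the same y with |MP| = 63.2 and P in +x, so P = (63.2, 0). MZ runs at 98.6° with |MZ| = 29.7, so Z = (-4.441, 29.37). D is determined by |ZD| = 41.2 and |DP| = 46.4 together: it lies at the intersection of circle(Z, 41.2) and circle(P, 46.4). With |ZP| = 73.74, the foot of the radical line on ZP is 33.78 from Z and the perpendicular offset is √(41.2² − 33.78²) = 23.58. Taking the left-of-ZP solution: D = (35.94, 37.55).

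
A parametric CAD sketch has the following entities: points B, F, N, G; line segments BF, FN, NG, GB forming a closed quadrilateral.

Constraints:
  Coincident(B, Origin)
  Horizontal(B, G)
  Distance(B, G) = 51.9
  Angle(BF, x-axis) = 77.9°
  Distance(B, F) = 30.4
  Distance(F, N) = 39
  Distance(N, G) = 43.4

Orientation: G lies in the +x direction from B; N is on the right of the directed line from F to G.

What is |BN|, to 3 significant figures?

13.2

B is at the origin; BG is horizontal with |BG| = 51.9 and G in +x, so G = (51.9, 0). BF runs at 77.9° with |BF| = 30.4, so F = (6.37, 29.7). N is determined by |FN| = 39.0 and |NG| = 43.4 together: it lies at the intersection of circle(F, 39.0) and circle(G, 43.4). With |FG| = 54.4, the foot of the radical line on FG is 23.9 from F and the perpendicular offset is √(39.0² − 23.9²) = 30.9. Taking the right-of-FG solution: N = (9.48, -9.15).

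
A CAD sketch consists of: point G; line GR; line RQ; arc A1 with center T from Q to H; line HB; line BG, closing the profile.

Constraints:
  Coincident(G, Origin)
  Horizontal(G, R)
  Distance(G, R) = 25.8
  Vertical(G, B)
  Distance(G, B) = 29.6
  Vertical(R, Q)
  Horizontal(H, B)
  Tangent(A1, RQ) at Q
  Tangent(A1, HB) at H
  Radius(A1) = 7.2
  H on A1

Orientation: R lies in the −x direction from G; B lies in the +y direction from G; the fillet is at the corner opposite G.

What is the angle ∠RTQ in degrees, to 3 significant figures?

72.2°

G is at the origin; G and R share the same y with |GR| = 25.8 and R on the −x side, so R = (-25.8, 0.00). G and B share the same x with |GB| = 29.6 and B on the +y side, so B = (0.00, 29.6). The virtual corner opposite G is at (-25.8, 29.6). A1 meets RQ tangentially, so TQ is at right angles to RQ and the tangent condition forces TH to be normal to HB, with radius 7.2, so the center T sits 7.2 in from both sides at T = (-18.6, 22.4). That places the tangent points at Q = (-25.8, 22.4) on RQ and H = (-18.6, 29.6) on HB. Then cos ∠RTQ = TR·TQ / (|TR||TQ|), giving 72.2°.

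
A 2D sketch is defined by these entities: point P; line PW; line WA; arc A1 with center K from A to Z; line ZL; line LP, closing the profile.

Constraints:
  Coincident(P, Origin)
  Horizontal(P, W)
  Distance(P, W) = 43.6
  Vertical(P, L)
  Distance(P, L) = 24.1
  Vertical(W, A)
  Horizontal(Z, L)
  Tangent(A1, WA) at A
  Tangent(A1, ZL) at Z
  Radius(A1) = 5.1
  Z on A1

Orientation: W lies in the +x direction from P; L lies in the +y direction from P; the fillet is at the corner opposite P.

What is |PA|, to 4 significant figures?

47.56

P is at the origin; P and W share the same y with |PW| = 43.6 and W on the +x side, so W = (43.60, 0.000). P and L share the same x with |PL| = 24.1 and L on the +y side, so L = (0.000, 24.10). The virtual corner opposite P is at (43.60, 24.10). The tangent condition forces KA to be normal to WA and the tangent condition forces KZ to be normal to ZL, with radius 5.1, so the center K sits 5.1 in from both sides at K = (38.50, 19.00). That places the tangent points at A = (43.60, 19.00) on WA and Z = (38.50, 24.10) on ZL. Then |PA| = |A − P| = 47.56.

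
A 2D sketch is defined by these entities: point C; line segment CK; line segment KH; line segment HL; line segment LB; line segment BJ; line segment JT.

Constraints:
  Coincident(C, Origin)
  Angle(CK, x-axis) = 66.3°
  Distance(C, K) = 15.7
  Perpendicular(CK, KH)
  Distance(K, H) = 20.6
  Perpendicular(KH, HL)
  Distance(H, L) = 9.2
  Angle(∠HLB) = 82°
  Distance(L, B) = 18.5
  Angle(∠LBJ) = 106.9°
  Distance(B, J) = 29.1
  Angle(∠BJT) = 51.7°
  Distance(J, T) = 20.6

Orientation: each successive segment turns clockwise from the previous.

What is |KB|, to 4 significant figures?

7.007

C is at the origin; CK runs at 66.3° with length 15.7, so K = (6.311, 14.38). CK ⟂ KH, so KH runs at -23.70°; with |KH| = 20.6, H = (25.17, 6.096). The perpendicularity gives HL at right angles to KH, so HL runs at -113.7°; with |HL| = 9.2, L = (21.48, -2.328). ∠HLB = 82.0° gives LB at 148.3° from the x-axis; with |LB| = 18.5, B = (5.735, 7.393). Then |KB| = |B − K| = 7.007.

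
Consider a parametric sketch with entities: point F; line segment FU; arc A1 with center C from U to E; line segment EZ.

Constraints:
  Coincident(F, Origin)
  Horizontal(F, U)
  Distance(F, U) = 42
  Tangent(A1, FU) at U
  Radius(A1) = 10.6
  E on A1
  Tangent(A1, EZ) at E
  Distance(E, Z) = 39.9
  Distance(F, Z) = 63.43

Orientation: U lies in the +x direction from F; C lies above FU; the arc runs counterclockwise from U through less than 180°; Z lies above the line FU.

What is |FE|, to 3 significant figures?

53.8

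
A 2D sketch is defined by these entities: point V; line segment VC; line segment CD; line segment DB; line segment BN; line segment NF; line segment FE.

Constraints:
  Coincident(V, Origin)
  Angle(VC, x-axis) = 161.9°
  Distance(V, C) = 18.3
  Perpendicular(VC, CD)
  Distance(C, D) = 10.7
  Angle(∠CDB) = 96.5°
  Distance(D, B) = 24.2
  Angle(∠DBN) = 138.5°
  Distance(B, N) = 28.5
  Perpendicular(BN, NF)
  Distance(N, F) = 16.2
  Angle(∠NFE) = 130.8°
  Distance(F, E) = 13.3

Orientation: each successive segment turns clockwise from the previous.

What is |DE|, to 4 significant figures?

37.61

V is at the origin; VC runs at 161.9° with length 18.3, so C = (-17.39, 5.685). The perpendicularity gives CD at right angles to VC, so CD runs at 71.90°; with |CD| = 10.7, D = (-14.07, 15.86). ∠CDB = 96.5° gives DB at -11.60° from the x-axis; with |DB| = 24.2, B = (9.636, 10.99). ∠DBN = 138.5° gives BN at -53.10° from the x-axis; with |BN| = 28.5, N = (26.75, -11.80). BN is perpendicular to NF, so NF runs at -143.1°; with |NF| = 16.2, F = (13.79, -21.53). ∠NFE = 130.8° gives FE at 167.7° from the x-axis; with |FE| = 13.3, E = (0.7979, -18.69). Then |DE| = |E − D| = 37.61.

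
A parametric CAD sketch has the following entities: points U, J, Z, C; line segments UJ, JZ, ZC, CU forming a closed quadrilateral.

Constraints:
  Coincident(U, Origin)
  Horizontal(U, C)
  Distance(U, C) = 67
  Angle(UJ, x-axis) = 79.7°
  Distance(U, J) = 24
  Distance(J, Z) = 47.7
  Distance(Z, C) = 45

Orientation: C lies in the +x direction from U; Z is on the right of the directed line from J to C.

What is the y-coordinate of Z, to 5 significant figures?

-18.801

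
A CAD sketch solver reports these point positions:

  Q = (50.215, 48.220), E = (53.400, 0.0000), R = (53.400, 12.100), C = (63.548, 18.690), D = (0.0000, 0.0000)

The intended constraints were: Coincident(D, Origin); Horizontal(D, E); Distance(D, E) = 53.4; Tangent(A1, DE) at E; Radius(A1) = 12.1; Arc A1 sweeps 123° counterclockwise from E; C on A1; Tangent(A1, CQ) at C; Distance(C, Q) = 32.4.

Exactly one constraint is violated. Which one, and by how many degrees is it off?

Tangent(A1, CQ) at C — off by 8.70°.

D = (0.00, 0.00) ✓; D.y = 0.00, E.y = 0.00 ✓; |DE| = 53.40 ✓; ∠(RE, ED) = 90.00° ✓; |RE| = 12.10 ✓; bearing(R→C) − bearing(R→E) = 123.0° ✓; |RC| = 12.10 ✓; ∠(RC, CQ) = 98.70° ✗; |CQ| = 32.40 ✓.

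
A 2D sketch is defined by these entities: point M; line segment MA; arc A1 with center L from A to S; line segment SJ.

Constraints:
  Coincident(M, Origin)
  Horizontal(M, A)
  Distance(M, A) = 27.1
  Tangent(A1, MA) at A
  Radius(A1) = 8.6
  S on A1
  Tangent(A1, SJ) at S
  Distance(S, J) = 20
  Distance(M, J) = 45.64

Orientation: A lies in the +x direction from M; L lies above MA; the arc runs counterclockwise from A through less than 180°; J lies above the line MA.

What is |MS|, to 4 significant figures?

36.74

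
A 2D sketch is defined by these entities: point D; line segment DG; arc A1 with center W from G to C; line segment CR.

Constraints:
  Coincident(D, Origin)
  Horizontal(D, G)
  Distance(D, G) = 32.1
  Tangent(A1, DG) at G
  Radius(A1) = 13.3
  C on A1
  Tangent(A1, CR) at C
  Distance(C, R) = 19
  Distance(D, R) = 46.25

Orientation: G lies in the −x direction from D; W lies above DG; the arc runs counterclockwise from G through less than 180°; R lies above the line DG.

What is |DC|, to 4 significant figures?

27.92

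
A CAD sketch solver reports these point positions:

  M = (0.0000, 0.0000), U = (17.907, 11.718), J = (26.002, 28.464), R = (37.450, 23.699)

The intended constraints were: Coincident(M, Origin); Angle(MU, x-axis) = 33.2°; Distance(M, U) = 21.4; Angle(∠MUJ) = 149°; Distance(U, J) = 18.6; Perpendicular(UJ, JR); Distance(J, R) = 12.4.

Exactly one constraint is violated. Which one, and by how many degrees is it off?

Perpendicular(UJ, JR) — off by 3.20°.

M = (0.00, 0.00) ✓; MU at 33.20° ✓; |MU| = 21.40 ✓; ∠MUJ = 149.0° ✓; |UJ| = 18.60 ✓; ∠(UJ, JR) = 86.80° ✗; |JR| = 12.40 ✓.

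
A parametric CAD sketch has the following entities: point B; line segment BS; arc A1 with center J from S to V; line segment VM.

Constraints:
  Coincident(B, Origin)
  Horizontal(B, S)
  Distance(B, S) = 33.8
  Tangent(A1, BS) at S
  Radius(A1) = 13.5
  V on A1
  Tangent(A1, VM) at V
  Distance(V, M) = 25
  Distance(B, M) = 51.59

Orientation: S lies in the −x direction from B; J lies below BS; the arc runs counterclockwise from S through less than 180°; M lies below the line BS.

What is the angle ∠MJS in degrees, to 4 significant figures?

173.1°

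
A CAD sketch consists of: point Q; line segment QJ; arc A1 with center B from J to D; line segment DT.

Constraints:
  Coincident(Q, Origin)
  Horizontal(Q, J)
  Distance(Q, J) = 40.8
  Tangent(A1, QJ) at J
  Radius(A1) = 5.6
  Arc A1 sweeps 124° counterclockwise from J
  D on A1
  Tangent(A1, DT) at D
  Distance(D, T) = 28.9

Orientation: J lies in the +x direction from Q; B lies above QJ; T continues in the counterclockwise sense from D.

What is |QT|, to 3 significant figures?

43.9

On A1, J sits at bearing -90° from B; a 124° counterclockwise sweep puts D at bearing 34°, so D = B + 5.6·(cos 34°, sin 34°) = (45.4, 8.73). A1 meets DT tangentially, so BD is at right angles to DT, so DT runs along (−sin 34°, cos 34°); with |DT| = 28.9, T = (29.3, 32.7). Then |QT| = |T − Q| = 43.9.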